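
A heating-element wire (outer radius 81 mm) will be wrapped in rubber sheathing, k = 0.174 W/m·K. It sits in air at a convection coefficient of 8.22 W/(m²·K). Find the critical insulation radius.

For a cylinder r_cr = k/h = 0.174/8.22
r_cr = 21.2 mm; since the bare radius (81 mm) is above r_cr, any added insulation will reduce heat loss.

r_cr ≈ 21.2 mm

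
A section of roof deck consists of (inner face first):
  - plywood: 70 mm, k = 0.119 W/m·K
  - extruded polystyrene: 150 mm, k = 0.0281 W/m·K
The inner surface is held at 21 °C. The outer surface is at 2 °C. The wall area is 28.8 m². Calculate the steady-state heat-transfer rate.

Q ≈ 92.3 W

Using the resistance-network approach (series):
R_plywood = L/(kA) = 0.07/(0.119×28.8) = 0.02042 K/W
R_extruded polystyrene = L/(kA) = 0.15/(0.0281×28.8) = 0.1853 K/W
R_total = 0.2058 K/W
Q = ΔT / R_total = 19 / 0.2058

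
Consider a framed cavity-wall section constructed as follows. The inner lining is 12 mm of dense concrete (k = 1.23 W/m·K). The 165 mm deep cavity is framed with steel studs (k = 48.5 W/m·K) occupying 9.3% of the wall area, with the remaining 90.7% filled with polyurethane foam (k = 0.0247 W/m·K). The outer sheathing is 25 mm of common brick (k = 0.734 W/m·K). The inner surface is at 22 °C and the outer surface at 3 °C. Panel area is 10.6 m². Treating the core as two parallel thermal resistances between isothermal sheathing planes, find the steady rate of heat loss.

Q ≈ 2510 W

Sheathing layers in series; stud and cavity paths in parallel between them.
R_inner = 0.012/(1.23×10.6) = 9.204×10^-4 K/W
R_stud  = 0.165/(48.5×0.093×10.6) = 0.003451 K/W
R_cav   = 0.165/(0.0247×0.907×10.6) = 0.6948 K/W
1/R_core = 1/R_stud + 1/R_cav → R_core = 0.003434 K/W
R_outer = 0.025/(0.734×10.6) = 0.003213 K/W
R_total = 0.007568 K/W
Q = ΔT/R_total = 19/0.007568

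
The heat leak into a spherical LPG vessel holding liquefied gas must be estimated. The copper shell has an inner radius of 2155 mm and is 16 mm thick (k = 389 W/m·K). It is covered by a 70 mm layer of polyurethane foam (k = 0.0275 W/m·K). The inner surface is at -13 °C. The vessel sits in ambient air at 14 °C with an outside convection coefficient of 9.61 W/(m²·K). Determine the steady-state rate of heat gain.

Radial (spherical) resistances in series:
R_copper shell = (1/2.155 − 1/2.171)/(4π×389) = 6.996×10^-7 K/W
R_polyurethane foam = (1/2.171 − 1/2.241)/(4π×0.0275) = 0.04163 K/W
R_outer film = 1/(h·4πr_o²) = 1/(9.61×4π×2.241²) = 0.001649 K/W
R_total = 0.04328 K/W
Q = ΔT/R_total = 27/0.04328

Q ≈ 624 W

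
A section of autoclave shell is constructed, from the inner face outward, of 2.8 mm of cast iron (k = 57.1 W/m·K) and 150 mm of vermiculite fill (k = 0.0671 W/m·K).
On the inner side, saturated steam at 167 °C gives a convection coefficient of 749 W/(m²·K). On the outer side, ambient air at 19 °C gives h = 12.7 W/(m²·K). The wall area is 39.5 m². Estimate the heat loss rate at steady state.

Q ≈ 2520 W

Treating each layer as a thermal resistance in series:
R_inner film = 1/(h_i·A) = 1/(749×39.5) = 3.38×10^-5 K/W
R_cast iron = L/(kA) = 0.0028/(57.1×39.5) = 1.241×10^-6 K/W
R_vermiculite fill = L/(kA) = 0.15/(0.0671×39.5) = 0.05659 K/W
R_outer film = 1/(h_o·A) = 1/(12.7×39.5) = 0.001993 K/W
R_total = 0.05862 K/W
Q = ΔT / R_total = 148 / 0.05862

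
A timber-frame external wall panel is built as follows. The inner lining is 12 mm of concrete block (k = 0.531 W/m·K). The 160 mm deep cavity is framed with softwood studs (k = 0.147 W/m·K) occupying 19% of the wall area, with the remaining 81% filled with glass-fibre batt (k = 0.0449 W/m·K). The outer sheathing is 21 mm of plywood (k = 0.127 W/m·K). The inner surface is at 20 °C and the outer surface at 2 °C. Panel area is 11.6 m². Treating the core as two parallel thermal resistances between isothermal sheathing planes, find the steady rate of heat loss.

Q ≈ 78 W

Sheathing layers in series; stud and cavity paths in parallel between them.
R_inner = 0.012/(0.531×11.6) = 0.001948 K/W
R_stud  = 0.16/(0.147×0.19×11.6) = 0.4938 K/W
R_cav   = 0.16/(0.0449×0.81×11.6) = 0.3793 K/W
1/R_core = 1/R_stud + 1/R_cav → R_core = 0.2145 K/W
R_outer = 0.021/(0.127×11.6) = 0.01425 K/W
R_total = 0.2307 K/W
Q = ΔT/R_total = 18/0.2307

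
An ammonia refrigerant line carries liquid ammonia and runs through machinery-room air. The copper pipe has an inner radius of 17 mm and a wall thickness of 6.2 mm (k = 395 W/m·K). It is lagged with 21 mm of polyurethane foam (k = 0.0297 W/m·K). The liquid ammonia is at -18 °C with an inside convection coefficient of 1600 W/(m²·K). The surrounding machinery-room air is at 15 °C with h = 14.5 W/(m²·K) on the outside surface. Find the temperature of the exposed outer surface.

Cylindrical conduction, so R = ln(r₂/r₁)/(2πkL) per layer, in series:
R_inner film = 1/(h_i·2πr₁L) = 1/(1600×2π×0.017×1) = 0.005851 K/W
R_copper pipe wall = ln(23.2/17)/(2π×395×1) = 1.253×10^-4 K/W
R_polyurethane foam = ln(44.2/23.2)/(2π×0.0297×1) = 3.454 K/W
R_outer film = 1/(h_o·2πr_oL) = 1/(14.5×2π×0.0442×1) = 0.2483 K/W
R_total = 3.708 K/W
Q = ΔT/R_total = 33/3.708
Q = 8.9 W/m
T_interface = T_inner + Q·ΣR(inner→interface) = -18 + 8.9×3.46

T ≈ 12.8 °C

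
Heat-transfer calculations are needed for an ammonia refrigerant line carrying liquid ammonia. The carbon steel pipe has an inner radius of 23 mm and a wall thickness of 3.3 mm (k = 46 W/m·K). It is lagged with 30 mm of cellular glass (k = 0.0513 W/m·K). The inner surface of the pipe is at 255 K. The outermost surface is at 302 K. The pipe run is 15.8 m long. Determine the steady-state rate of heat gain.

Radial resistances (cylindrical: R_cond = ln(r_o/r_i)/(2πkL), R_conv = 1/(h·2πrL)):
R_carbon steel pipe wall = ln(26.3/23)/(2π×46×15.8) = 2.936×10^-5 K/W
R_cellular glass = ln(56.3/26.3)/(2π×0.0513×15.8) = 0.1495 K/W
R_total = 0.1495 K/W
Q = ΔT/R_total = 47/0.1495

Q ≈ 314 W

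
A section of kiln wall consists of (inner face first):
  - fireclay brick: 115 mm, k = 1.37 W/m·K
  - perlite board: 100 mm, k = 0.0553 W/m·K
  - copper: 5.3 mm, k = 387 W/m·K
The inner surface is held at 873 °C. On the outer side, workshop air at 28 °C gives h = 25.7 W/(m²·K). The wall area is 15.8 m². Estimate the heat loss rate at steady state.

Q ≈ 6910 W

Thermal resistances in series:
R_fireclay brick = L/(kA) = 0.115/(1.37×15.8) = 0.005313 K/W
R_perlite board = L/(kA) = 0.1/(0.0553×15.8) = 0.1145 K/W
R_copper = L/(kA) = 0.0053/(387×15.8) = 8.668×10^-7 K/W
R_outer film = 1/(h_o·A) = 1/(25.7×15.8) = 0.002463 K/W
R_total = 0.1222 K/W
Q = ΔT / R_total = 845 / 0.1222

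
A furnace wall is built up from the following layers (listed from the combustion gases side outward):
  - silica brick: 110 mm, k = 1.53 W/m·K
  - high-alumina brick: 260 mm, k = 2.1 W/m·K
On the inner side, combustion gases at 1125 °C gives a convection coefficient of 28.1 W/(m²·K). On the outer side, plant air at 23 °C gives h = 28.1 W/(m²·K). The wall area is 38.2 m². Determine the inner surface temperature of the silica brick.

Series thermal resistances:
R_inner film = 1/(h_i·A) = 1/(28.1×38.2) = 9.316×10^-4 K/W
R_silica brick = L/(kA) = 0.11/(1.53×38.2) = 0.001882 K/W
R_high-alumina brick = L/(kA) = 0.26/(2.1×38.2) = 0.003241 K/W
R_outer film = 1/(h_o·A) = 1/(28.1×38.2) = 9.316×10^-4 K/W
R_total = 0.006986 K/W;  Q = ΔT/R_total = 1102/0.006986 = 157700 W
T_interface = T_inner − Q·ΣR(inner→interface) = 1125 − 158000×9.316×10^-4

T ≈ 978 °C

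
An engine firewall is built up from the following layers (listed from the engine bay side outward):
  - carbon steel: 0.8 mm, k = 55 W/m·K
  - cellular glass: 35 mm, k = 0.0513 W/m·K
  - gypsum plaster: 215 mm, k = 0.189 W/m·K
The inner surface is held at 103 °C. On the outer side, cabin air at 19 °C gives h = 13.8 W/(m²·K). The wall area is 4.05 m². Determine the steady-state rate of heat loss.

Thermal resistances in series:
R_carbon steel = L/(kA) = 0.0008/(55×4.05) = 3.591×10^-6 K/W
R_cellular glass = L/(kA) = 0.035/(0.0513×4.05) = 0.1685 K/W
R_gypsum plaster = L/(kA) = 0.215/(0.189×4.05) = 0.2809 K/W
R_outer film = 1/(h_o·A) = 1/(13.8×4.05) = 0.01789 K/W
R_total = 0.4672 K/W
Q = ΔT / R_total = 84 / 0.4672

Q ≈ 180 W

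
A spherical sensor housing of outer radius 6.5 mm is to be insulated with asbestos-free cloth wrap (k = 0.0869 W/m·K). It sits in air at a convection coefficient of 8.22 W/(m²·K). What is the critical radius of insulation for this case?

For a sphere r_cr = 2k/h = 2×0.0869/8.22
r_cr = 21.1 mm; since the bare radius (6.5 mm) is below r_cr, adding a thin layer of insulation will *increase* heat loss.

r_cr ≈ 21.1 mm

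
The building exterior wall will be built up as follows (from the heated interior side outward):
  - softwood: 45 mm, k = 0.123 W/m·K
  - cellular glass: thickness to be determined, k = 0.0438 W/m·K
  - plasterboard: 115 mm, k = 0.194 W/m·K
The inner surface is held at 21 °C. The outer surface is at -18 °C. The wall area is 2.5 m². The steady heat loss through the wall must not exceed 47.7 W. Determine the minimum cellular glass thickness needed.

Treating each layer as a thermal resistance in series:
R_softwood = L/(kA) = 0.045/(0.123×2.5) = 0.1463 K/W
R_plasterboard = L/(kA) = 0.115/(0.194×2.5) = 0.2371 K/W
Sum of the known resistances R_other = 0.3835 K/W
Required total resistance R_tot = ΔT/Q_allow = 39/47.7 = 0.8176 K/W
R_cellular glass = R_tot − R_other = 0.4342 K/W
L = R·k·A = 0.4342×0.0438×2.5

L ≈ 47.5 mm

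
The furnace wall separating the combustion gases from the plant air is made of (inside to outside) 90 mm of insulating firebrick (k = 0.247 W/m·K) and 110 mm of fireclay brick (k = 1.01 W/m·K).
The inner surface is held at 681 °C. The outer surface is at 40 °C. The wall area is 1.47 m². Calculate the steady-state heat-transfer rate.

Model the wall as resistances in series:
R_insulating firebrick = L/(kA) = 0.09/(0.247×1.47) = 0.2479 K/W
R_fireclay brick = L/(kA) = 0.11/(1.01×1.47) = 0.07409 K/W
R_total = 0.322 K/W
Q = ΔT / R_total = 641 / 0.322

Q ≈ 1990 W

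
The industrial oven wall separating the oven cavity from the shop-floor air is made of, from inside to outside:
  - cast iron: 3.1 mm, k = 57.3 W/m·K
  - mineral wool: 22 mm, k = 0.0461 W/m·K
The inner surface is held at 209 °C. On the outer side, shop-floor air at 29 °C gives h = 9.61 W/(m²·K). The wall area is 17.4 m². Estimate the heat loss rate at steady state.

Treating each layer as a thermal resistance in series:
R_cast iron = L/(kA) = 0.0031/(57.3×17.4) = 3.109×10^-6 K/W
R_mineral wool = L/(kA) = 0.022/(0.0461×17.4) = 0.02743 K/W
R_outer film = 1/(h_o·A) = 1/(9.61×17.4) = 0.00598 K/W
R_total = 0.03341 K/W
Q = ΔT / R_total = 180 / 0.03341

Q ≈ 5390 W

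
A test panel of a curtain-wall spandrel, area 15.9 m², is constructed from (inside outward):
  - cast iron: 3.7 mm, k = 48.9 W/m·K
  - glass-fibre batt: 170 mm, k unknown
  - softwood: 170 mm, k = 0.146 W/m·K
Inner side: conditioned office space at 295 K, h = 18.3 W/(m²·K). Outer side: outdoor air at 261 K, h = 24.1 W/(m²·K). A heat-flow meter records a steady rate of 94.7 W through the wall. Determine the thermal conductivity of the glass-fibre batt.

Using the resistance-network approach (series):
R_inner film = 1/(h_i·A) = 1/(18.3×15.9) = 0.003437 K/W
R_cast iron = L/(kA) = 0.0037/(48.9×15.9) = 4.759×10^-6 K/W
R_softwood = L/(kA) = 0.17/(0.146×15.9) = 0.07323 K/W
R_outer film = 1/(h_o·A) = 1/(24.1×15.9) = 0.00261 K/W
Sum of known resistances R_other = 0.07928 K/W
Total R = ΔT/Q = 34/94.7 = 0.359 K/W
R_glass-fibre batt = R_total − R_other = 0.2797 K/W
k = L/(R·A) = 0.17/(0.2797×15.9)

k ≈ 0.0382 W/(m·K)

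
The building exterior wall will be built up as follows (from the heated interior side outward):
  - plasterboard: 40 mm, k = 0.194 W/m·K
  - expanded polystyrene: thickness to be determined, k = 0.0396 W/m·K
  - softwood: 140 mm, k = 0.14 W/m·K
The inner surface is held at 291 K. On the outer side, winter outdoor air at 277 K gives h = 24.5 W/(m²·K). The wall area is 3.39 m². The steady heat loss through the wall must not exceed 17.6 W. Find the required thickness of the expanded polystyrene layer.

L ≈ 57.4 mm

Series thermal resistances:
R_plasterboard = L/(kA) = 0.04/(0.194×3.39) = 0.06082 K/W
R_softwood = L/(kA) = 0.14/(0.14×3.39) = 0.295 K/W
R_outer film = 1/(h_o·A) = 1/(24.5×3.39) = 0.01204 K/W
Sum of the known resistances R_other = 0.3678 K/W
Required total resistance R_tot = ΔT/Q_allow = 14/17.6 = 0.7955 K/W
R_expanded polystyrene = R_tot − R_other = 0.4276 K/W
L = R·k·A = 0.4276×0.0396×3.39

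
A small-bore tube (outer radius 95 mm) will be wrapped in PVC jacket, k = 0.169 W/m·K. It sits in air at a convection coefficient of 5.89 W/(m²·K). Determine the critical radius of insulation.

r_cr ≈ 28.7 mm

For a cylinder r_cr = k/h = 0.169/5.89
r_cr = 28.7 mm; since the bare radius (95 mm) is above r_cr, any added insulation will reduce heat loss.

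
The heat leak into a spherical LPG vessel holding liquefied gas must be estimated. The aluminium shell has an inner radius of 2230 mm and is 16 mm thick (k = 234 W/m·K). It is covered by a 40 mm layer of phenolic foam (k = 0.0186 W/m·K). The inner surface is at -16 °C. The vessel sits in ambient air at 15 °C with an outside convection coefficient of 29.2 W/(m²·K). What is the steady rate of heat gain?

Q ≈ 916 W

Spherical conduction: R = (1/r_in − 1/r_out)/(4πk) per layer; series-sum.
R_aluminium shell = (1/2.23 − 1/2.246)/(4π×234) = 1.086×10^-6 K/W
R_phenolic foam = (1/2.246 − 1/2.286)/(4π×0.0186) = 0.03333 K/W
R_outer film = 1/(h·4πr_o²) = 1/(29.2×4π×2.286²) = 5.215×10^-4 K/W
R_total = 0.03385 K/W
Q = ΔT/R_total = 31/0.03385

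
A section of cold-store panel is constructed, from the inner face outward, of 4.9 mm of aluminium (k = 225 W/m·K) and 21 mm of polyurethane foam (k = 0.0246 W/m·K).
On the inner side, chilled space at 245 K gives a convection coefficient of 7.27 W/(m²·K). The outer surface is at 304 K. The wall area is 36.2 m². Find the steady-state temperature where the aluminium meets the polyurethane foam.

T ≈ 253 K

Using the resistance-network approach (series):
R_inner film = 1/(h_i·A) = 1/(7.27×36.2) = 0.0038 K/W
R_aluminium = L/(kA) = 0.0049/(225×36.2) = 6.016×10^-7 K/W
R_polyurethane foam = L/(kA) = 0.021/(0.0246×36.2) = 0.02358 K/W
R_total = 0.02738 K/W;  Q = ΔT/R_total = 59/0.02738 = 2155 W
T_interface = T_inner + Q·ΣR(inner→interface) = 245 + 2150×0.0038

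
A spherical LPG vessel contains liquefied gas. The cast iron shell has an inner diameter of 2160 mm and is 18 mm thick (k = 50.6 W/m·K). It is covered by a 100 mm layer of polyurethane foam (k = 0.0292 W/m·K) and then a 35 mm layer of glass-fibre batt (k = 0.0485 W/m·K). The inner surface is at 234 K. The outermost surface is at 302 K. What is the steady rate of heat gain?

Q ≈ 276 W

For a spherical shell R = (1/r₁ − 1/r₂)/(4πk); film R = 1/(h·4πr²). In series:
R_cast iron shell = (1/1.08 − 1/1.098)/(4π×50.6) = 2.387×10^-5 K/W
R_polyurethane foam = (1/1.098 − 1/1.198)/(4π×0.0292) = 0.2072 K/W
R_glass-fibre batt = (1/1.198 − 1/1.233)/(4π×0.0485) = 0.03888 K/W
R_total = 0.2461 K/W
Q = ΔT/R_total = 68/0.2461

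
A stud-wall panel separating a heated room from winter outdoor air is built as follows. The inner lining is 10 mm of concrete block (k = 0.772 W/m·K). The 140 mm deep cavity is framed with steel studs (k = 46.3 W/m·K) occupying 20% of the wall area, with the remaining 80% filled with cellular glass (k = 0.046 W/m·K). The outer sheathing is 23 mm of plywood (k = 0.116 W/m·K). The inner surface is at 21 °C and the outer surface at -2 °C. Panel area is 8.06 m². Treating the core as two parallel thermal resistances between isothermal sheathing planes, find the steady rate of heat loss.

Q ≈ 819 W

Sheathing layers in series; stud and cavity paths in parallel between them.
R_inner = 0.01/(0.772×8.06) = 0.001607 K/W
R_stud  = 0.14/(46.3×0.2×8.06) = 0.001876 K/W
R_cav   = 0.14/(0.046×0.8×8.06) = 0.472 K/W
1/R_core = 1/R_stud + 1/R_cav → R_core = 0.001868 K/W
R_outer = 0.023/(0.116×8.06) = 0.0246 K/W
R_total = 0.02808 K/W
Q = ΔT/R_total = 23/0.02808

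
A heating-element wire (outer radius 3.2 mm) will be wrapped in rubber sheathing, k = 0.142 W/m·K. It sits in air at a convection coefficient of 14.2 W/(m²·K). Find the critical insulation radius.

For a cylinder r_cr = k/h = 0.142/14.2
r_cr = 10 mm; since the bare radius (3.2 mm) is below r_cr, adding a thin layer of insulation will *increase* heat loss.

r_cr ≈ 10 mm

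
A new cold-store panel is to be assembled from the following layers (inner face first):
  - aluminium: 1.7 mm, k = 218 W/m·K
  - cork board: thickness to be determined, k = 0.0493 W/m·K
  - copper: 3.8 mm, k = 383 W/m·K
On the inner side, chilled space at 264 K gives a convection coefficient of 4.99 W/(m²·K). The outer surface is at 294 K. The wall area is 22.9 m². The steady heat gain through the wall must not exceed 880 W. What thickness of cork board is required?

Treating each layer as a thermal resistance in series:
R_inner film = 1/(h_i·A) = 1/(4.99×22.9) = 0.008751 K/W
R_aluminium = L/(kA) = 0.0017/(218×22.9) = 3.405×10^-7 K/W
R_copper = L/(kA) = 0.0038/(383×22.9) = 4.333×10^-7 K/W
Sum of the known resistances R_other = 0.008752 K/W
Required total resistance R_tot = ΔT/Q_allow = 30/880 = 0.03409 K/W
R_cork board = R_tot − R_other = 0.02534 K/W
L = R·k·A = 0.02534×0.0493×22.9

L ≈ 28.6 mm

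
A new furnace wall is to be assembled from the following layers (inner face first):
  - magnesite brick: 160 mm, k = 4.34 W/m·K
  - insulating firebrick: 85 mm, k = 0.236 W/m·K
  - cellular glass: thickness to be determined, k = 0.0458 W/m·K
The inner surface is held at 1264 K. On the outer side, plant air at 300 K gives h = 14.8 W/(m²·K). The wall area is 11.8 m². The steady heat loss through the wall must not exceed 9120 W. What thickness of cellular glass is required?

Using the resistance-network approach (series):
R_magnesite brick = L/(kA) = 0.16/(4.34×11.8) = 0.003124 K/W
R_insulating firebrick = L/(kA) = 0.085/(0.236×11.8) = 0.03052 K/W
R_outer film = 1/(h_o·A) = 1/(14.8×11.8) = 0.005726 K/W
Sum of the known resistances R_other = 0.03937 K/W
Required total resistance R_tot = ΔT/Q_allow = 964/9120 = 0.1057 K/W
R_cellular glass = R_tot − R_other = 0.06633 K/W
L = R·k·A = 0.06633×0.0458×11.8

L ≈ 35.8 mm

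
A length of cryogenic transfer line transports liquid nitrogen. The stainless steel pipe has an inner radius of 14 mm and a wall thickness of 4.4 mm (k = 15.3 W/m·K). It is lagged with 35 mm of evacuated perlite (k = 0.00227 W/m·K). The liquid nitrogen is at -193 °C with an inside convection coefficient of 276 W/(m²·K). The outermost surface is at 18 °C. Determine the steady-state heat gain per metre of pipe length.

Treating each annulus and film as a series resistance:
R_inner film = 1/(h_i·2πr₁L) = 1/(276×2π×0.014×1) = 0.04119 K/W
R_stainless steel pipe wall = ln(18.4/14)/(2π×15.3×1) = 0.002843 K/W
R_evacuated perlite = ln(53.4/18.4)/(2π×0.00227×1) = 74.7 K/W
R_total = 74.75 K/W
Q = ΔT/R_total = 211/74.75

q′ ≈ 2.82 W/m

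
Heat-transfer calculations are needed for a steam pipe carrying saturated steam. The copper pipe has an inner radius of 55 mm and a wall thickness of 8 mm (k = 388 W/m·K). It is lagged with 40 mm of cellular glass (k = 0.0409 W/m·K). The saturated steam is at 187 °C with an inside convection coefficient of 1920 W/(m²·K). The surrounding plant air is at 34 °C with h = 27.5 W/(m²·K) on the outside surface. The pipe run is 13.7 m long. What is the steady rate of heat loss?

Cylindrical conduction, so R = ln(r₂/r₁)/(2πkL) per layer, in series:
R_inner film = 1/(h_i·2πr₁L) = 1/(1920×2π×0.055×13.7) = 1.1×10^-4 K/W
R_copper pipe wall = ln(63/55)/(2π×388×13.7) = 4.066×10^-6 K/W
R_cellular glass = ln(103/63)/(2π×0.0409×13.7) = 0.1396 K/W
R_outer film = 1/(h_o·2πr_oL) = 1/(27.5×2π×0.103×13.7) = 0.004101 K/W
R_total = 0.1438 K/W
Q = ΔT/R_total = 153/0.1438

Q ≈ 1060 W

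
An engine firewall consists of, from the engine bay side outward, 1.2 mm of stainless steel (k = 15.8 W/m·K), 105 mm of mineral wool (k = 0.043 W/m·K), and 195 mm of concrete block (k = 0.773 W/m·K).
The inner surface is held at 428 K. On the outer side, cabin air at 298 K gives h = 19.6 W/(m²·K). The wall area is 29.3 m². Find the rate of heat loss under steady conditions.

Q ≈ 1390 W

Treating each layer as a thermal resistance in series:
R_stainless steel = L/(kA) = 0.0012/(15.8×29.3) = 2.592×10^-6 K/W
R_mineral wool = L/(kA) = 0.105/(0.043×29.3) = 0.08334 K/W
R_concrete block = L/(kA) = 0.195/(0.773×29.3) = 0.00861 K/W
R_outer film = 1/(h_o·A) = 1/(19.6×29.3) = 0.001741 K/W
R_total = 0.09369 K/W
Q = ΔT / R_total = 130 / 0.09369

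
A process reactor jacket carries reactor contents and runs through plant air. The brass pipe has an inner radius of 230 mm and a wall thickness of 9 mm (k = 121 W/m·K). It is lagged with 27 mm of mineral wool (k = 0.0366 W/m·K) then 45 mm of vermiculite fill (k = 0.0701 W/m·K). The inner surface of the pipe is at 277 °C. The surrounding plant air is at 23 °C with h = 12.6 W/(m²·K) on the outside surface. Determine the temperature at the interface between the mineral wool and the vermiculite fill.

T ≈ 140 °C

Per-layer cylindrical resistances, series-summed:
R_brass pipe wall = ln(239/230)/(2π×121×1) = 5.049×10^-5 K/W
R_mineral wool = ln(266/239)/(2π×0.0366×1) = 0.4654 K/W
R_vermiculite fill = ln(311/266)/(2π×0.0701×1) = 0.3549 K/W
R_outer film = 1/(h_o·2πr_oL) = 1/(12.6×2π×0.311×1) = 0.04062 K/W
R_total = 0.861 K/W
Q = ΔT/R_total = 254/0.861
Q = 295 W/m
T_interface = T_inner − Q·ΣR(inner→interface) = 277 − 295×0.4655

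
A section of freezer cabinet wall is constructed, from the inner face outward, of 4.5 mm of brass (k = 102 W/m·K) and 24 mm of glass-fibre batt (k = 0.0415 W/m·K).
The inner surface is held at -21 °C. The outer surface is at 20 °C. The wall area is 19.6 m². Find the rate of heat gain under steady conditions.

Q ≈ 1390 W

Thermal resistances in series:
R_brass = L/(kA) = 0.0045/(102×19.6) = 2.251×10^-6 K/W
R_glass-fibre batt = L/(kA) = 0.024/(0.0415×19.6) = 0.02951 K/W
R_total = 0.02951 K/W
Q = ΔT / R_total = 41 / 0.02951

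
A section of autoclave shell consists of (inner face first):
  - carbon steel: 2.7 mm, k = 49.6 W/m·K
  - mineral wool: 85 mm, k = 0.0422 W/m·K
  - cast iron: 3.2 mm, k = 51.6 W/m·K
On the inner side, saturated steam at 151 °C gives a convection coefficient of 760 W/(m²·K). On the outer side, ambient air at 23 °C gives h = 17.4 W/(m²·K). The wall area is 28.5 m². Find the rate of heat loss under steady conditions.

Treating each layer as a thermal resistance in series:
R_inner film = 1/(h_i·A) = 1/(760×28.5) = 4.617×10^-5 K/W
R_carbon steel = L/(kA) = 0.0027/(49.6×28.5) = 1.91×10^-6 K/W
R_mineral wool = L/(kA) = 0.085/(0.0422×28.5) = 0.07067 K/W
R_cast iron = L/(kA) = 0.0032/(51.6×28.5) = 2.176×10^-6 K/W
R_outer film = 1/(h_o·A) = 1/(17.4×28.5) = 0.002017 K/W
R_total = 0.07274 K/W
Q = ΔT / R_total = 128 / 0.07274

Q ≈ 1760 W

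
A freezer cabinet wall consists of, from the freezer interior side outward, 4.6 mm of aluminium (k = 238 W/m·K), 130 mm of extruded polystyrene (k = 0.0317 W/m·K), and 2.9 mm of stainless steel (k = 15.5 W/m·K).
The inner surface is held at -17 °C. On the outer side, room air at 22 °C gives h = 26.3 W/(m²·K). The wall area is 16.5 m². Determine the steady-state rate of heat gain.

Treating each layer as a thermal resistance in series:
R_aluminium = L/(kA) = 0.0046/(238×16.5) = 1.171×10^-6 K/W
R_extruded polystyrene = L/(kA) = 0.13/(0.0317×16.5) = 0.2485 K/W
R_stainless steel = L/(kA) = 0.0029/(15.5×16.5) = 1.134×10^-5 K/W
R_outer film = 1/(h_o·A) = 1/(26.3×16.5) = 0.002304 K/W
R_total = 0.2509 K/W
Q = ΔT / R_total = 39 / 0.2509

Q ≈ 155 W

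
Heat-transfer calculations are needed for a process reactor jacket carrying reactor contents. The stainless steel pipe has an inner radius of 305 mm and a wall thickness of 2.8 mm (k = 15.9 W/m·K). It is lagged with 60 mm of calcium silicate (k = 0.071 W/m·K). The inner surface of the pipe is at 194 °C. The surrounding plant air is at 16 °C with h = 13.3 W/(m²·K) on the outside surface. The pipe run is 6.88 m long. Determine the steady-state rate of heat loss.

Q ≈ 2840 W

Cylindrical conduction, so R = ln(r₂/r₁)/(2πkL) per layer, in series:
R_stainless steel pipe wall = ln(307.8/305)/(2π×15.9×6.88) = 1.33×10^-5 K/W
R_calcium silicate = ln(367.8/307.8)/(2π×0.071×6.88) = 0.05802 K/W
R_outer film = 1/(h_o·2πr_oL) = 1/(13.3×2π×0.3678×6.88) = 0.004729 K/W
R_total = 0.06277 K/W
Q = ΔT/R_total = 178/0.06277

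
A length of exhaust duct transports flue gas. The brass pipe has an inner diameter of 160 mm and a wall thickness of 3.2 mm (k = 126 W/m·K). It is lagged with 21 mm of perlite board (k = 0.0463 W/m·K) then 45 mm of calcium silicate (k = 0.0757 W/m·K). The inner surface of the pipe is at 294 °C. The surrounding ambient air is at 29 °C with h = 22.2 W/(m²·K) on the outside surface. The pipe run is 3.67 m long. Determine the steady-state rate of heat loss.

Treating each annulus and film as a series resistance:
R_brass pipe wall = ln(83.2/80)/(2π×126×3.67) = 1.35×10^-5 K/W
R_perlite board = ln(104.2/83.2)/(2π×0.0463×3.67) = 0.2108 K/W
R_calcium silicate = ln(149.2/104.2)/(2π×0.0757×3.67) = 0.2056 K/W
R_outer film = 1/(h_o·2πr_oL) = 1/(22.2×2π×0.1492×3.67) = 0.01309 K/W
R_total = 0.4296 K/W
Q = ΔT/R_total = 265/0.4296

Q ≈ 617 W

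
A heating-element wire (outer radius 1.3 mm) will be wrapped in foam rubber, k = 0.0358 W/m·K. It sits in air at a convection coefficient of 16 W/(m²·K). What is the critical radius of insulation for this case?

For a cylinder r_cr = k/h = 0.0358/16
r_cr = 2.24 mm; since the bare radius (1.3 mm) is below r_cr, adding a thin layer of insulation will *increase* heat loss.

r_cr ≈ 2.24 mm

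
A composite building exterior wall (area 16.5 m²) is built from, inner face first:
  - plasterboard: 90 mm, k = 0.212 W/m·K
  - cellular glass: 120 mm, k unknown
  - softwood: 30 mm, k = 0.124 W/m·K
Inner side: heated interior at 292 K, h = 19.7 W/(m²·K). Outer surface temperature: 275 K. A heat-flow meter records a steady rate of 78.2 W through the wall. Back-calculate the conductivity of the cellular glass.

Using the resistance-network approach (series):
R_inner film = 1/(h_i·A) = 1/(19.7×16.5) = 0.003076 K/W
R_plasterboard = L/(kA) = 0.09/(0.212×16.5) = 0.02573 K/W
R_softwood = L/(kA) = 0.03/(0.124×16.5) = 0.01466 K/W
Sum of known resistances R_other = 0.04347 K/W
Total R = ΔT/Q = 17/78.2 = 0.2174 K/W
R_cellular glass = R_total − R_other = 0.1739 K/W
k = L/(R·A) = 0.12/(0.1739×16.5)

k ≈ 0.0418 W/(m·K)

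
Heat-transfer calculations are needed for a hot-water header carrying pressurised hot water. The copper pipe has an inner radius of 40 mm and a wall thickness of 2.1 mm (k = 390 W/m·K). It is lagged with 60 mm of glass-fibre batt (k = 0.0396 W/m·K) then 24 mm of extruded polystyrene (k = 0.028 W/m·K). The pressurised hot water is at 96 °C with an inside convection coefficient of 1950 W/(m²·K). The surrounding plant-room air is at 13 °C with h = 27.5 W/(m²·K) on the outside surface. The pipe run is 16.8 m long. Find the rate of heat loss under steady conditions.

Radial resistances (cylindrical: R_cond = ln(r_o/r_i)/(2πkL), R_conv = 1/(h·2πrL)):
R_inner film = 1/(h_i·2πr₁L) = 1/(1950×2π×0.04×16.8) = 1.215×10^-4 K/W
R_copper pipe wall = ln(42.1/40)/(2π×390×16.8) = 1.243×10^-6 K/W
R_glass-fibre batt = ln(102.1/42.1)/(2π×0.0396×16.8) = 0.2119 K/W
R_extruded polystyrene = ln(126.1/102.1)/(2π×0.028×16.8) = 0.07143 K/W
R_outer film = 1/(h_o·2πr_oL) = 1/(27.5×2π×0.1261×16.8) = 0.002732 K/W
R_total = 0.2862 K/W
Q = ΔT/R_total = 83/0.2862

Q ≈ 290 W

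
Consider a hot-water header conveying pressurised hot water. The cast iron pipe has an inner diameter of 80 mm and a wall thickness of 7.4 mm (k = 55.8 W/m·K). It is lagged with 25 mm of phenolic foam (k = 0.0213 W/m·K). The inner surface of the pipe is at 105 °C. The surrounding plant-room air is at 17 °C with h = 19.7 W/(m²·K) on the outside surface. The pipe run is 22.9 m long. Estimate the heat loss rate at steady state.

Q ≈ 615 W

Treating each annulus and film as a series resistance:
R_cast iron pipe wall = ln(47.4/40)/(2π×55.8×22.9) = 2.114×10^-5 K/W
R_phenolic foam = ln(72.4/47.4)/(2π×0.0213×22.9) = 0.1382 K/W
R_outer film = 1/(h_o·2πr_oL) = 1/(19.7×2π×0.0724×22.9) = 0.004873 K/W
R_total = 0.1431 K/W
Q = ΔT/R_total = 88/0.1431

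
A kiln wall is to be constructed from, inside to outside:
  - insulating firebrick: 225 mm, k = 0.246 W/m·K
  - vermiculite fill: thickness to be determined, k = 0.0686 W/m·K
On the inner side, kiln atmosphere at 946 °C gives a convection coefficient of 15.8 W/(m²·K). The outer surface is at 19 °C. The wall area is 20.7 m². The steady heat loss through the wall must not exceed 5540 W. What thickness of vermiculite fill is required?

Thermal resistances in series:
R_inner film = 1/(h_i·A) = 1/(15.8×20.7) = 0.003058 K/W
R_insulating firebrick = L/(kA) = 0.225/(0.246×20.7) = 0.04419 K/W
Sum of the known resistances R_other = 0.04724 K/W
Required total resistance R_tot = ΔT/Q_allow = 927/5540 = 0.1673 K/W
R_vermiculite fill = R_tot − R_other = 0.1201 K/W
L = R·k·A = 0.1201×0.0686×20.7

L ≈ 171 mm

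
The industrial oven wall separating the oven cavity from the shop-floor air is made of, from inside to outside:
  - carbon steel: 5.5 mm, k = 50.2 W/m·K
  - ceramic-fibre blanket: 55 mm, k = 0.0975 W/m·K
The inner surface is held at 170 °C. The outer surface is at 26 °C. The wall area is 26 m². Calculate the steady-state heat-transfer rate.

Thermal resistances in series:
R_carbon steel = L/(kA) = 0.0055/(50.2×26) = 4.214×10^-6 K/W
R_ceramic-fibre blanket = L/(kA) = 0.055/(0.0975×26) = 0.0217 K/W
R_total = 0.0217 K/W
Q = ΔT / R_total = 144 / 0.0217

Q ≈ 6640 W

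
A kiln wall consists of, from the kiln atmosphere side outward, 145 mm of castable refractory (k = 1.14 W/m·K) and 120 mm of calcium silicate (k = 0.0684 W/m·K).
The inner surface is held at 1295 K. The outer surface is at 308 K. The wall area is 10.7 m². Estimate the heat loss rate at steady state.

Q ≈ 5610 W

Model the wall as resistances in series:
R_castable refractory = L/(kA) = 0.145/(1.14×10.7) = 0.01189 K/W
R_calcium silicate = L/(kA) = 0.12/(0.0684×10.7) = 0.164 K/W
R_total = 0.1758 K/W
Q = ΔT / R_total = 987 / 0.1758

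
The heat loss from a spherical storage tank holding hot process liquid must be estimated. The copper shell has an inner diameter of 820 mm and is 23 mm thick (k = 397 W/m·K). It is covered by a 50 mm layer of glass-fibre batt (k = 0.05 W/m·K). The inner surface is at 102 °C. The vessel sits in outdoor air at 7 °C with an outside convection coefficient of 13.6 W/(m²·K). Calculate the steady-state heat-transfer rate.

Radial (spherical) resistances in series:
R_copper shell = (1/0.41 − 1/0.433)/(4π×397) = 2.597×10^-5 K/W
R_glass-fibre batt = (1/0.433 − 1/0.483)/(4π×0.05) = 0.3805 K/W
R_outer film = 1/(h·4πr_o²) = 1/(13.6×4π×0.483²) = 0.02508 K/W
R_total = 0.4056 K/W
Q = ΔT/R_total = 95/0.4056

Q ≈ 234 W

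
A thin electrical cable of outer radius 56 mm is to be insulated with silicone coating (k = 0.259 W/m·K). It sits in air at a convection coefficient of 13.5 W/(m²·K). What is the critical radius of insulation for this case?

r_cr ≈ 19.2 mm

For a cylinder r_cr = k/h = 0.259/13.5
r_cr = 19.2 mm; since the bare radius (56 mm) is above r_cr, any added insulation will reduce heat loss.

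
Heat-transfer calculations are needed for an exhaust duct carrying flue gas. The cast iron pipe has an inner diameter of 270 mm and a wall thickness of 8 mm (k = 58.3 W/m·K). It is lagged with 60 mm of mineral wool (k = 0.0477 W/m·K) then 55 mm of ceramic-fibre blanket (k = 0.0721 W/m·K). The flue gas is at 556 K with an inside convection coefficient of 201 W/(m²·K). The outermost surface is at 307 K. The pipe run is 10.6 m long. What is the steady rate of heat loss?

Q ≈ 1550 W

For a radial system each layer contributes R = ln(r_out/r_in)/(2πkL); films add R = 1/(hA).
R_inner film = 1/(h_i·2πr₁L) = 1/(201×2π×0.135×10.6) = 5.533×10^-4 K/W
R_cast iron pipe wall = ln(143/135)/(2π×58.3×10.6) = 1.483×10^-5 K/W
R_mineral wool = ln(203/143)/(2π×0.0477×10.6) = 0.1103 K/W
R_ceramic-fibre blanket = ln(258/203)/(2π×0.0721×10.6) = 0.04993 K/W
R_total = 0.1608 K/W
Q = ΔT/R_total = 249/0.1608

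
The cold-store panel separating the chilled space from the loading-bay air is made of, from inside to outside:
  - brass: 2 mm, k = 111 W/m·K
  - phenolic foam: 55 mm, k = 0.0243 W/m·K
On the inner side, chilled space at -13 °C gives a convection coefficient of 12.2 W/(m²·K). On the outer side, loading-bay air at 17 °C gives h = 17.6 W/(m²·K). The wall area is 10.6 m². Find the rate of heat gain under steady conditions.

Thermal resistances in series:
R_inner film = 1/(h_i·A) = 1/(12.2×10.6) = 0.007733 K/W
R_brass = L/(kA) = 0.002/(111×10.6) = 1.7×10^-6 K/W
R_phenolic foam = L/(kA) = 0.055/(0.0243×10.6) = 0.2135 K/W
R_outer film = 1/(h_o·A) = 1/(17.6×10.6) = 0.00536 K/W
R_total = 0.2266 K/W
Q = ΔT / R_total = 30 / 0.2266

Q ≈ 132 W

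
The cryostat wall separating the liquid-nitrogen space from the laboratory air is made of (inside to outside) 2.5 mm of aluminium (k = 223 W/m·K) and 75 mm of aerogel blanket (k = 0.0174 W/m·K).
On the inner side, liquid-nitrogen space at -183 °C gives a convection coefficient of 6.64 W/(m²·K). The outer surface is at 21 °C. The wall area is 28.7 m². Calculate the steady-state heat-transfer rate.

Series thermal resistances:
R_inner film = 1/(h_i·A) = 1/(6.64×28.7) = 0.005247 K/W
R_aluminium = L/(kA) = 0.0025/(223×28.7) = 3.906×10^-7 K/W
R_aerogel blanket = L/(kA) = 0.075/(0.0174×28.7) = 0.1502 K/W
R_total = 0.1554 K/W
Q = ΔT / R_total = 204 / 0.1554

Q ≈ 1310 W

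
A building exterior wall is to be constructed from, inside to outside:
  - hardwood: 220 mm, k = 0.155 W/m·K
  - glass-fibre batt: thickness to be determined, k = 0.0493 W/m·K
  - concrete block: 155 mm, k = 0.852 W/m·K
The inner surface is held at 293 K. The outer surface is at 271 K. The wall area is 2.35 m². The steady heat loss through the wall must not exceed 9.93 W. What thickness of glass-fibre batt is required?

Treating each layer as a thermal resistance in series:
R_hardwood = L/(kA) = 0.22/(0.155×2.35) = 0.604 K/W
R_concrete block = L/(kA) = 0.155/(0.852×2.35) = 0.07741 K/W
Sum of the known resistances R_other = 0.6814 K/W
Required total resistance R_tot = ΔT/Q_allow = 22/9.93 = 2.216 K/W
R_glass-fibre batt = R_tot − R_other = 1.534 K/W
L = R·k·A = 1.534×0.0493×2.35

L ≈ 178 mm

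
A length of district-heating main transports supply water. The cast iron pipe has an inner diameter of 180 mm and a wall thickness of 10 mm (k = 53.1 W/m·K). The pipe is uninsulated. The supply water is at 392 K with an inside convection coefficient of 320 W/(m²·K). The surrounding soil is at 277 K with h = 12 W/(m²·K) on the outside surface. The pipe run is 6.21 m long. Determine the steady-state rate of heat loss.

Q ≈ 5160 W

For a radial system each layer contributes R = ln(r_out/r_in)/(2πkL); films add R = 1/(hA).
R_inner film = 1/(h_i·2πr₁L) = 1/(320×2π×0.09×6.21) = 8.899×10^-4 K/W
R_cast iron pipe wall = ln(100/90)/(2π×53.1×6.21) = 5.085×10^-5 K/W
R_outer film = 1/(h_o·2πr_oL) = 1/(12×2π×0.1×6.21) = 0.02136 K/W
R_total = 0.0223 K/W
Q = ΔT/R_total = 115/0.0223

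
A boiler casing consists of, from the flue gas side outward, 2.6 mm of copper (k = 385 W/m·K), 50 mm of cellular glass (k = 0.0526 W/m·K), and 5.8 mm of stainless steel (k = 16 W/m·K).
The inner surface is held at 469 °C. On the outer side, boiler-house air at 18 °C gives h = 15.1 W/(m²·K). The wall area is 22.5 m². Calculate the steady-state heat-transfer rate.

Model the wall as resistances in series:
R_copper = L/(kA) = 0.0026/(385×22.5) = 3.001×10^-7 K/W
R_cellular glass = L/(kA) = 0.05/(0.0526×22.5) = 0.04225 K/W
R_stainless steel = L/(kA) = 0.0058/(16×22.5) = 1.611×10^-5 K/W
R_outer film = 1/(h_o·A) = 1/(15.1×22.5) = 0.002943 K/W
R_total = 0.04521 K/W
Q = ΔT / R_total = 451 / 0.04521

Q ≈ 9980 W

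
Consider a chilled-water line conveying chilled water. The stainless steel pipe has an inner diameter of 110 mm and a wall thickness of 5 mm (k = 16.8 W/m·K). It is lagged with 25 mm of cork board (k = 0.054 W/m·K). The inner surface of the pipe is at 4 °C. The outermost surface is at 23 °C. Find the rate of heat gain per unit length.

Per-layer cylindrical resistances, series-summed:
R_stainless steel pipe wall = ln(60/55)/(2π×16.8×1) = 8.243×10^-4 K/W
R_cork board = ln(85/60)/(2π×0.054×1) = 1.027 K/W
R_total = 1.027 K/W
Q = ΔT/R_total = 19/1.027

q′ ≈ 18.5 W/m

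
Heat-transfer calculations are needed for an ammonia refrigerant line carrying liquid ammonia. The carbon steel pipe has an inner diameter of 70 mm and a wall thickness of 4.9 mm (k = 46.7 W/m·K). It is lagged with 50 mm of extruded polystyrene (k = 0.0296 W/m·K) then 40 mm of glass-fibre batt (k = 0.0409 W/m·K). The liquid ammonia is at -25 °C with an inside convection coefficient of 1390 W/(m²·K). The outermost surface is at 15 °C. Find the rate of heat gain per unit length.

q′ ≈ 6.89 W/m

Treating each annulus and film as a series resistance:
R_inner film = 1/(h_i·2πr₁L) = 1/(1390×2π×0.035×1) = 0.003271 K/W
R_carbon steel pipe wall = ln(39.9/35)/(2π×46.7×1) = 4.465×10^-4 K/W
R_extruded polystyrene = ln(89.9/39.9)/(2π×0.0296×1) = 4.368 K/W
R_glass-fibre batt = ln(129.9/89.9)/(2π×0.0409×1) = 1.432 K/W
R_total = 5.804 K/W
Q = ΔT/R_total = 40/5.804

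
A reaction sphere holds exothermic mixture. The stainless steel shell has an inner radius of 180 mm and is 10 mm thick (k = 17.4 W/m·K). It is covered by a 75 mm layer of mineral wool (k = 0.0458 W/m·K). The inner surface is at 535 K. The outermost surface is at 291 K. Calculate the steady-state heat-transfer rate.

Radial (spherical) resistances in series:
R_stainless steel shell = (1/0.18 − 1/0.19)/(4π×17.4) = 0.001337 K/W
R_mineral wool = (1/0.19 − 1/0.265)/(4π×0.0458) = 2.588 K/W
R_total = 2.589 K/W
Q = ΔT/R_total = 244/2.589

Q ≈ 94.2 W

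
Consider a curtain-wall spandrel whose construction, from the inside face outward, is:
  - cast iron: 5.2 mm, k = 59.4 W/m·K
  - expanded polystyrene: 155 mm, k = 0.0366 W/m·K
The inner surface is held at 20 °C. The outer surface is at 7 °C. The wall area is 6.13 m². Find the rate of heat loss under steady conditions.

Q ≈ 18.8 W

Model the wall as resistances in series:
R_cast iron = L/(kA) = 0.0052/(59.4×6.13) = 1.428×10^-5 K/W
R_expanded polystyrene = L/(kA) = 0.155/(0.0366×6.13) = 0.6909 K/W
R_total = 0.6909 K/W
Q = ΔT / R_total = 13 / 0.6909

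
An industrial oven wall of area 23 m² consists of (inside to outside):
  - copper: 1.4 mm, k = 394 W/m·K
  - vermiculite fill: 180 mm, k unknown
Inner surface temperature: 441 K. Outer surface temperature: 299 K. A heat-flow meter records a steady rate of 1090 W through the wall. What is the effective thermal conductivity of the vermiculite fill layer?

k ≈ 0.0601 W/(m·K)

Model the wall as resistances in series:
R_copper = L/(kA) = 0.0014/(394×23) = 1.545×10^-7 K/W
Sum of known resistances R_other = 1.545×10^-7 K/W
Total R = ΔT/Q = 142/1090 = 0.1303 K/W
R_vermiculite fill = R_total − R_other = 0.1303 K/W
k = L/(R·A) = 0.18/(0.1303×23)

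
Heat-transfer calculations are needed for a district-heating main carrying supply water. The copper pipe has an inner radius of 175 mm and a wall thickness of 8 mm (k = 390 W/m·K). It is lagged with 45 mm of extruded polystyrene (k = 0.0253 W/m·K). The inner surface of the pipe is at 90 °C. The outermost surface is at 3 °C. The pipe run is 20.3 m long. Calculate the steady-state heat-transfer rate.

Per-layer cylindrical resistances, series-summed:
R_copper pipe wall = ln(183/175)/(2π×390×20.3) = 8.986×10^-7 K/W
R_extruded polystyrene = ln(228/183)/(2π×0.0253×20.3) = 0.06813 K/W
R_total = 0.06813 K/W
Q = ΔT/R_total = 87/0.06813

Q ≈ 1280 W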